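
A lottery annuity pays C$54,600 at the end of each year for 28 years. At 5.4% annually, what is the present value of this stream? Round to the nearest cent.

C$779,231.92

PV = PMT · [1 − (1+i)^(−n)] / i = 54600 · 14.271647 = 779,231.9191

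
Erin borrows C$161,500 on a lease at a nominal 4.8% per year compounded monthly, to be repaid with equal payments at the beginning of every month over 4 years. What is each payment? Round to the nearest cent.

C$3,689.86

With 12 periods per year: i = 0.004, n = 48.
PMT = 161500 / ( [1 − (1+0.004)^(−48)] / 0.004 × (1+i) ) = 161500 / 43.768626 = 3,689.8577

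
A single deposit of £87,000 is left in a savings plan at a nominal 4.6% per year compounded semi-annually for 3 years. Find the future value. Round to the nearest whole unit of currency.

With 2 periods per year: i = 0.023, n = 6.
FV = PV·(1+i)^n = 87,000 × 1.146183 = 99,717.8841

£99,718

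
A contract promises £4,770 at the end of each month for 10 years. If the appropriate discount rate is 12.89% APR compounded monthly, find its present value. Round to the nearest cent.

i = 0.1289/12 = 0.0107417 per month; n = 10·12 = 120.
PV = PMT · [1 − (1+i)^(−n)] / i = 4770 · 67.266398 = 320,860.7196

£320,860.72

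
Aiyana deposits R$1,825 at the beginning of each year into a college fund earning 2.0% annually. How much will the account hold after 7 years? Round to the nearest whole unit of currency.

R$13,839

FV = 1825 × [(1+0.02)^7 − 1] / 0.02 × (1+i) = 1825 × 7.582969 = 13,838.9185
Payments are at the start of each period, so multiply by (1+i).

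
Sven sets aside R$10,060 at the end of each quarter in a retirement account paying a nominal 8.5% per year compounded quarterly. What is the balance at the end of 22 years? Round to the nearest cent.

With 4 periods per year: i = 0.02125, n = 88.
Accumulation factor s(88|0.02125) = 252.349028; FV = 10060 × 252.349028 = 2,538,631.2237

R$2,538,631.22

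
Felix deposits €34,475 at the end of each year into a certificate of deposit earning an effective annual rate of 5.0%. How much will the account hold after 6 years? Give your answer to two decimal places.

FV = 34475 × [(1+0.05)^6 − 1] / 0.05 = 34475 × 6.801913 = 234,495.9442

€234,495.94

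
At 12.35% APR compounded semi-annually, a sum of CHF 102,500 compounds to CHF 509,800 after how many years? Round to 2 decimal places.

Periodic rate i = 0.1235/2 = 0.06175.
n = ln(509800/102500) / ln(1+0.06175) = ln(4.97366) / 0.059918 = 26.7723 half-years
= 26.7723/2 years

13.39 years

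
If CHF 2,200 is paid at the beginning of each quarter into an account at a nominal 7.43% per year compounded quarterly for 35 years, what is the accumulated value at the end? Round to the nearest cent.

i = 0.0743/4 = 0.018575 per quarter; n = 35·4 = 140.
Accumulation factor s(140|0.018575) × (1+i) = 666.414413; FV = 2200 × 666.414413 = 1,466,111.7093
(Beginning-of-period payments → annuity-due factor ×(1+i).)

CHF 1,466,111.71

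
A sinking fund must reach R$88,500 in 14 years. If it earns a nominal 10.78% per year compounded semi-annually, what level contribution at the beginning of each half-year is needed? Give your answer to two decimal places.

Periodic rate i = 0.1078/2 = 0.0539; n = 14 × 2 = 28 periods.
PMT = 88500 / ( [(1+0.0539)^28 − 1] / 0.0539 × (1+i) ) = 88500 / 65.481390 = 1,351.5290

R$1,351.53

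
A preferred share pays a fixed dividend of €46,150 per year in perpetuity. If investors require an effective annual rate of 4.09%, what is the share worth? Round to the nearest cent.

€1,128,361.86

PV = PMT / i = 46150 / 0.0409 = 1,128,361.8582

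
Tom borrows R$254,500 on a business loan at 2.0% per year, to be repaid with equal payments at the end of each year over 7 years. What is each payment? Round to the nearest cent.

R$39,323.29

Annuity-PV factor = 6.471991; PMT = 254500 / 6.471991 = 39,323.2928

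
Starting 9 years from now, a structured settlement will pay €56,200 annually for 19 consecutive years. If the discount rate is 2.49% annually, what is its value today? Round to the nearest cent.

PV at t=8 (ordinary 19-year annuity): 56200 × a(19|0.0249) = 56200 × 14.992435 = 842,574.8589
Discount back 8 years: 842,574.8589 × (1+0.0249)^(−8) = 842,574.8589 × 0.821387 = 692,080.4020

€692,080.40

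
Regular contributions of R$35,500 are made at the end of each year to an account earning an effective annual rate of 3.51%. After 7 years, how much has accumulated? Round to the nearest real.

FV = 35500 × [(1+0.0351)^7 − 1] / 0.0351 = 35500 × 7.781766 = 276,252.6974

R$276,253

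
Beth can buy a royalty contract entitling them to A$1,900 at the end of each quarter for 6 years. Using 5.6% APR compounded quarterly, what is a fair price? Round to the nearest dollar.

A$38,503

Periodic rate i = 0.056/4 = 0.014; n = 6 × 4 = 24 periods.
PV = 1900 × [1 − (1+0.014)^(−24)] / 0.014 = 1900 × 20.264977 = 38,503.4570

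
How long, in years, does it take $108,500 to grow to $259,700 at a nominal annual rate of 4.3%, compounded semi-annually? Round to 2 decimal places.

Periodic rate i = 0.043/2 = 0.0215.
n = ln(259700/108500) / ln(1+0.0215) = ln(2.39355) / 0.021272 = 41.0291 half-years
= 41.0291/2 years

20.51 years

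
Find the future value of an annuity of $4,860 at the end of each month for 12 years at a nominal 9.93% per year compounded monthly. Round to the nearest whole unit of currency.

$1,336,862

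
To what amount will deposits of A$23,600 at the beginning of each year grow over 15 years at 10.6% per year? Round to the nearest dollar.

Accumulation factor s(15|0.106) × (1+i) = 36.856784; FV = 23600 × 36.856784 = 869,820.0994
(annuity-due: payments at period start, so ×(1+i).)

A$869,820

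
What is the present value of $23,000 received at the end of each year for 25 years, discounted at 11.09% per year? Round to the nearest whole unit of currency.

PV = PMT · [1 − (1+i)^(−n)] / i = 23000 · 8.366712 = 192,434.3750

$192,434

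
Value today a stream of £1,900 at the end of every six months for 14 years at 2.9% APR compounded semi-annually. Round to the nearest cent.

Periodic rate i = 0.029/2 = 0.0145; n = 14 × 2 = 28 periods.
Annuity factor a(28|0.0145) = 22.878929; PV = 1900 × 22.878929 = 43,469.9650

£43,469.96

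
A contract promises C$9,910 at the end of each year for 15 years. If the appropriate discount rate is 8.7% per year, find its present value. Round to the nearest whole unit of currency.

PV = PMT · [1 − (1+i)^(−n)] / i = 9910 · 8.205452 = 81,316.0288

C$81,316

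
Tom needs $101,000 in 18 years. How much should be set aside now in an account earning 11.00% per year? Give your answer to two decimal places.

$15,435.04

Discount factor = (1+0.11)^(−18) = 0.152822; PV = 101,000 × 0.152822 = 15,435.0399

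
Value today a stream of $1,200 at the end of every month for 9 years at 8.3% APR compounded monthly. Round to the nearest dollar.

$91,083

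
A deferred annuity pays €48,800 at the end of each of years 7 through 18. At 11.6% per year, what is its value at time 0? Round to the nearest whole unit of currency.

Value one period before first payment (t=6): 48800 × [1 − (1+0.116)^(−12)] / 0.116 = 48800 × 6.310904 = 307,972.1163
Discount back 6 years: 307,972.1163 × (1+0.116)^(−6) = 307,972.1163 × 0.517625 = 159,413.9158

€159,414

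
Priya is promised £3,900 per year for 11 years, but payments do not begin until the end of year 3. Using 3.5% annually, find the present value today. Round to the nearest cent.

PV at t=2 (ordinary 11-year annuity): 3900 × a(11|0.035) = 3900 × 9.001551 = 35,106.0490
PV₀ = 35,106.0490 / (1+0.035)^2 = 35,106.0490 / 1.071225 = 32,771.8724

£32,771.87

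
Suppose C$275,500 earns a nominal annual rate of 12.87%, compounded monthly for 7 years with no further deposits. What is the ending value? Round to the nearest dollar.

C$674,985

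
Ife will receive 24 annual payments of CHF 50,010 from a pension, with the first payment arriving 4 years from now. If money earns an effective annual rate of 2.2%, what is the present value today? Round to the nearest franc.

CHF 866,354

PV at t=3 (ordinary 24-year annuity): 50010 × a(24|0.022) = 50010 × 18.492315 = 924,800.6620
PV₀ = 924,800.6620 / (1+0.022)^3 = 924,800.6620 / 1.067463 = 866,354.1190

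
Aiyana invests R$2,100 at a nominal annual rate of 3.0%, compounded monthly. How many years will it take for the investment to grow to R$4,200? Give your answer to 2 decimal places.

23.13 years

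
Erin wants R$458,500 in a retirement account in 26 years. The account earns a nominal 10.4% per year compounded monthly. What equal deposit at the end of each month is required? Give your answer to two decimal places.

R$288.65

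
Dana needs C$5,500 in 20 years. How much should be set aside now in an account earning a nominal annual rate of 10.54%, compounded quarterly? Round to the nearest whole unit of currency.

i = 0.1054/4 = 0.02635 per quarter; n = 20·4 = 80.
Discount factor = (1+0.02635)^(−80) = 0.124842; PV = 5,500 × 0.124842 = 686.6316

C$687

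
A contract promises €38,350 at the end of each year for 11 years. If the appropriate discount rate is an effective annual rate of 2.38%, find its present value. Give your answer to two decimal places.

€367,339.80

PV = 38350 × [1 − (1+0.0238)^(−11)] / 0.0238 = 38350 × 9.578613 = 367,339.8014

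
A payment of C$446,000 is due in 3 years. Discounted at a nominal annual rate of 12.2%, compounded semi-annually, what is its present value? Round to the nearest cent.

C$312,638.57

With 2 periods per year: i = 0.061, n = 6.
Discount factor = (1+0.061)^(−6) = 0.700983; PV = 446,000 × 0.700983 = 312,638.5698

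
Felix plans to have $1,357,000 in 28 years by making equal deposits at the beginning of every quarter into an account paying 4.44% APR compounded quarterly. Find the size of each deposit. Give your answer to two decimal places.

Periodic rate i = 0.0444/4 = 0.0111; n = 28 × 4 = 112 periods.
PMT = 1.357e+06 / ( [(1+0.0111)^112 − 1] / 0.0111 × (1+i) ) = 1.357e+06 / 222.535503 = 6,097.9034

$6,097.90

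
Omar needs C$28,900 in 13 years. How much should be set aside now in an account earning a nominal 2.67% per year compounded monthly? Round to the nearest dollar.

C$20,433

Periodic rate i = 0.0267/12 = 0.002225; n = 13 × 12 = 156 periods.
Discount factor = (1+0.002225)^(−156) = 0.707007; PV = 28,900 × 0.707007 = 20,432.5082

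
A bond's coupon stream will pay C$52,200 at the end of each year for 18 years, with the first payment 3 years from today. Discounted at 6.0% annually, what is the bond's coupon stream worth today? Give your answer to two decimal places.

C$503,026.79

PV at t=2 (ordinary 18-year annuity): 52200 × a(18|0.06) = 52200 × 10.827603 = 565,200.9017
Discount back 2 years: 565,200.9017 × (1+0.06)^(−2) = 565,200.9017 × 0.889996 = 503,026.7904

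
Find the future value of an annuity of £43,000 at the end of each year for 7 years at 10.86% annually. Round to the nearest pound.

FV = PMT · [(1+i)^n − 1] / i = 43000 · 9.741246 = 418,873.5725

£418,874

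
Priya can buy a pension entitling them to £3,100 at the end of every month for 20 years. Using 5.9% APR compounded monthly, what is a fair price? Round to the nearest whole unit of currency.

i = 0.059/12 = 0.00491667 per month; n = 20·12 = 240.
PV = PMT · [1 − (1+i)^(−n)] / i = 3100 · 140.711496 = 436,205.6378

£436,206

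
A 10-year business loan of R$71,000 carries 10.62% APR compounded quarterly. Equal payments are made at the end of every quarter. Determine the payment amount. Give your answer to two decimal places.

R$2,902.70

Periodic rate i = 0.1062/4 = 0.02655; n = 10 × 4 = 40 periods.
Annuity-PV factor = 24.460003; PMT = 71000 / 24.460003 = 2,902.6979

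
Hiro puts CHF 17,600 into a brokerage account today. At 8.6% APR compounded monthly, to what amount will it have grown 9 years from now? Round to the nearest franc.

With 12 periods per year: i = 0.00716667, n = 108.
FV = PV·(1+i)^n = 17,600 × 2.162445 = 38,059.0379

CHF 38,059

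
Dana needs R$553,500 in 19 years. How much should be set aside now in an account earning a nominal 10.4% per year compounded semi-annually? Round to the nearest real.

R$80,634

With 2 periods per year: i = 0.052, n = 38.
PV = 553,500 / (1 + 0.052)^38 = 553,500 / 6.864329 = 80,634.2428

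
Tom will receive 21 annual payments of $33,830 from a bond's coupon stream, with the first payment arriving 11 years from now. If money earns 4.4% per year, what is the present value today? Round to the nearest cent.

$297,491.06

Value one period before first payment (t=10): 33830 × [1 − (1+0.044)^(−21)] / 0.044 = 33830 × 13.526234 = 457,592.5013
PV₀ = 457,592.5013 / (1+0.044)^10 = 457,592.5013 / 1.538172 = 297,491.0553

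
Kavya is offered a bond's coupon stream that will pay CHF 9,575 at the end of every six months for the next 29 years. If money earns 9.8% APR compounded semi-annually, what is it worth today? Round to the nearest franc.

CHF 183,219

Periodic rate i = 0.098/2 = 0.049; n = 29 × 2 = 58 periods.
PV = 9575 × [1 − (1+0.049)^(−58)] / 0.049 = 9575 × 19.135171 = 183,219.2668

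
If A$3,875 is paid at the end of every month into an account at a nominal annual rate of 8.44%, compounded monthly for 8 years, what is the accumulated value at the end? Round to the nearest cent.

Periodic rate i = 0.0844/12 = 0.00703333; n = 8 × 12 = 96 periods.
Accumulation factor s(96|0.00703333) = 136.462837; FV = 3875 × 136.462837 = 528,793.4947

A$528,793.49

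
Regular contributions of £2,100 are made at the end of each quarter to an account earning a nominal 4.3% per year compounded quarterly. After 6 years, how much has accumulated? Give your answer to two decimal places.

£57,150.84

Periodic rate i = 0.043/4 = 0.01075; n = 6 × 4 = 24 periods.
Accumulation factor s(24|0.01075) = 27.214687; FV = 2100 × 27.214687 = 57,150.8420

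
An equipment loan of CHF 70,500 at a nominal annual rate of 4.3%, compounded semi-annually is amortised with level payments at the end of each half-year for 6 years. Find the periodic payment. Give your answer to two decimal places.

CHF 6,728.02

Periodic rate i = 0.043/2 = 0.0215; n = 6 × 2 = 12 periods.
PMT = 70500 / ( [1 − (1+0.0215)^(−12)] / 0.0215 ) = 70500 / 10.478573 = 6,728.0156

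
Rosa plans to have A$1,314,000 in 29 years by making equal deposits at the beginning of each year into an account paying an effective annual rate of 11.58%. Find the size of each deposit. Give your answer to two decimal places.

A$5,932.06

FV-annuity factor × (1+i) = 221.508170; PMT = 1.314e+06 / 221.508170 = 5,932.0611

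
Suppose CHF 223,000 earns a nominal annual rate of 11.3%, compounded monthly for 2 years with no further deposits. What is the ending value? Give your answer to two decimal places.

CHF 279,251.92

i = 0.113/12 = 0.00941667 per month; n = 2·12 = 24.
FV = 223,000 × (1 + 0.00941667)^24 = 279,251.9222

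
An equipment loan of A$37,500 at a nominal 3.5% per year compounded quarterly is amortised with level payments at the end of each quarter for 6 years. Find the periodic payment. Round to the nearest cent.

A$1,739.10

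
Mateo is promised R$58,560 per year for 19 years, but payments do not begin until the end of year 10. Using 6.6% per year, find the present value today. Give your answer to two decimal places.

Value one period before first payment (t=9): 58560 × [1 − (1+0.066)^(−19)] / 0.066 = 58560 × 10.653000 = 623,839.6874
PV₀ = 623,839.6874 / (1+0.066)^9 = 623,839.6874 / 1.777521 = 350,960.4337

R$350,960.43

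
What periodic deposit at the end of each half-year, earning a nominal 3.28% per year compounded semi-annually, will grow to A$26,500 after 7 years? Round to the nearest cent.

A$1,699.28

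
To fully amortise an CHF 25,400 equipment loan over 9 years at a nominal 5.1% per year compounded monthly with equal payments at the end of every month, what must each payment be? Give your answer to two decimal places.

Periodic rate i = 0.051/12 = 0.00425; n = 9 × 12 = 108 periods.
PMT = 25400 / ( [1 − (1+0.00425)^(−108)] / 0.00425 ) = 25400 / 86.463492 = 293.7656

CHF 293.77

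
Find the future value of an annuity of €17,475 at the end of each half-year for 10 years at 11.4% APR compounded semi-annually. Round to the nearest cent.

€622,477.44

With 2 periods per year: i = 0.057, n = 20.
FV = 17475 × [(1+0.057)^20 − 1] / 0.057 = 17475 × 35.621027 = 622,477.4430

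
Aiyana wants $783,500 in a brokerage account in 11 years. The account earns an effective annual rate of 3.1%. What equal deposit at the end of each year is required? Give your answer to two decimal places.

$60,859.87

PMT = 783500 / ( [(1+0.031)^11 − 1] / 0.031 ) = 783500 / 12.873836 = 60,859.8701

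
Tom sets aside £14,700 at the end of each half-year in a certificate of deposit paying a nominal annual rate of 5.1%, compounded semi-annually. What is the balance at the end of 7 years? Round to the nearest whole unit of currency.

£243,648

With 2 periods per year: i = 0.0255, n = 14.
Accumulation factor s(14|0.0255) = 16.574669; FV = 14700 × 16.574669 = 243,647.6313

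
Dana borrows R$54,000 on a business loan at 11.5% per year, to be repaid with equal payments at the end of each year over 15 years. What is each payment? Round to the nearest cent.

R$7,717.92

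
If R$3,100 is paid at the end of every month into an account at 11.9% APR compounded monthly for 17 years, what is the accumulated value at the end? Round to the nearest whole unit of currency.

R$2,027,557

With 12 periods per year: i = 0.00991667, n = 204.
Accumulation factor s(204|0.00991667) = 654.050803; FV = 3100 × 654.050803 = 2,027,557.4889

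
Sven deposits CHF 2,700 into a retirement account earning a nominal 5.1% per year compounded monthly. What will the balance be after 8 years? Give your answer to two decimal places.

Periodic rate i = 0.051/12 = 0.00425; n = 8 × 12 = 96 periods.
2,700 × (1+0.00425)^96 = 2,700 × 1.502508 = 4,056.7705

CHF 4,056.77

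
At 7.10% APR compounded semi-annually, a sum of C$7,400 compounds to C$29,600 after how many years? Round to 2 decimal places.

19.87 years

Periodic rate i = 0.071/2 = 0.0355.
n = ln(29600/7400) / ln(1+0.0355) = ln(4.00000) / 0.034884 = 39.7397 half-years
= 39.7397/2 years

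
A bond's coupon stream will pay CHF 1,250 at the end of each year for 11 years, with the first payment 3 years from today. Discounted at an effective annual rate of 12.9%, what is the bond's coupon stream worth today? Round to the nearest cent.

CHF 5,600.84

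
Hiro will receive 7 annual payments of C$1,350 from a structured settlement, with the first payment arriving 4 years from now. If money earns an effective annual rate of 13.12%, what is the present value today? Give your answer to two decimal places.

C$4,109.36

Value one period before first payment (t=3): 1350 × [1 − (1+0.1312)^(−7)] / 0.1312 = 1350 × 4.406141 = 5,948.2906
Discount back 3 years: 5,948.2906 × (1+0.1312)^(−3) = 5,948.2906 × 0.690847 = 4,109.3581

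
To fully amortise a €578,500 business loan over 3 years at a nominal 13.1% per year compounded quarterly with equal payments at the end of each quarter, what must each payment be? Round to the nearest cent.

€59,075.46

Periodic rate i = 0.131/4 = 0.03275; n = 3 × 4 = 12 periods.
PMT = 578500 / ( [1 − (1+0.03275)^(−12)] / 0.03275 ) = 578500 / 9.792560 = 59,075.4599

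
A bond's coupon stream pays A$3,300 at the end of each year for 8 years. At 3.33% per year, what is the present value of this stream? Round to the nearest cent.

PV = 3300 × [1 − (1+0.0333)^(−8)] / 0.0333 = 3300 × 6.922989 = 22,845.8644

A$22,845.86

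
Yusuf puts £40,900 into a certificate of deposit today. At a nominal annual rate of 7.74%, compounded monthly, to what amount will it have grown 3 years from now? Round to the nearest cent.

With 12 periods per year: i = 0.00645, n = 36.
FV = 40,900 × (1 + 0.00645)^36 = 51,551.6606

£51,551.66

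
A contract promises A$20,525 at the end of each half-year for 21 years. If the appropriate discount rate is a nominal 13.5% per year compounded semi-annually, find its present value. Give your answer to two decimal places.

Periodic rate i = 0.135/2 = 0.0675; n = 21 × 2 = 42 periods.
PV = PMT · [1 − (1+i)^(−n)] / i = 20525 · 13.861481 = 284,506.8924

A$284,506.89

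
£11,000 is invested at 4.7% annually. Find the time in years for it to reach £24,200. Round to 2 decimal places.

(1+i)^n = 24200/11000 = 2.20000, so n = ln 2.20000 / ln 1.047 = 17.1669 years

17.17 years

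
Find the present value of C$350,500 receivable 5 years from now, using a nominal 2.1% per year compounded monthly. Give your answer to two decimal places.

i = 0.021/12 = 0.00175 per month; n = 5·12 = 60.
PV = FV·(1+i)^(−n) = 350,500 × 0.900407 = 315,592.7051

C$315,592.71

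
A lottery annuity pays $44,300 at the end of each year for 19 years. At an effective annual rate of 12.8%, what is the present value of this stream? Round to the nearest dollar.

PV = PMT · [1 − (1+i)^(−n)] / i = 44300 · 7.020150 = 310,992.6390

$310,993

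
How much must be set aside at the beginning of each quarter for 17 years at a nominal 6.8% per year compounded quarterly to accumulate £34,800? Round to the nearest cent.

£271.01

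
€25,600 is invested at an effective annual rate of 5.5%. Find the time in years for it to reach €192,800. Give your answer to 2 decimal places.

(1+i)^n = 192800/25600 = 7.53125, so n = ln 7.53125 / ln 1.055 = 37.7107 years

37.71 years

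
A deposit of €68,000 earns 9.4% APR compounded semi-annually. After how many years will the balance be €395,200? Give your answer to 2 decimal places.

19.16 years

Periodic rate i = 0.094/2 = 0.047.
n = ln(395200/68000) / ln(1+0.047) = ln(5.81176) / 0.045929 = 38.3176 half-years
= 38.3176/2 years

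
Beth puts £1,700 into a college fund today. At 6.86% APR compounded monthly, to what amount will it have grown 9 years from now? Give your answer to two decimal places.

Periodic rate i = 0.0686/12 = 0.00571667; n = 9 × 12 = 108 periods.
FV = PV·(1+i)^n = 1,700 × 1.850844 = 3,146.4355

£3,146.44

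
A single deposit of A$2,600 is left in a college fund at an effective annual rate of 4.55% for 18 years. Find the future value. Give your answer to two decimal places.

A$5,791.70

FV = PV·(1+i)^n = 2,600 × 2.227577 = 5,791.6994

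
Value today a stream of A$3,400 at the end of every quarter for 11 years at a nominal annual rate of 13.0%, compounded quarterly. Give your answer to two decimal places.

A$79,004.01

With 4 periods per year: i = 0.0325, n = 44.
PV = PMT · [1 − (1+i)^(−n)] / i = 3400 · 23.236473 = 79,004.0092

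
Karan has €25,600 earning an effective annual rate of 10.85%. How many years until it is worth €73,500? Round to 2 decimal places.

10.24 years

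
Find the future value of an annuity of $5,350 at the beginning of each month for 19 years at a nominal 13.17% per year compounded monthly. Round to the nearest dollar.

$5,443,324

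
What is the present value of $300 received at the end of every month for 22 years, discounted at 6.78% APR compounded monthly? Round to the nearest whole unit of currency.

$41,100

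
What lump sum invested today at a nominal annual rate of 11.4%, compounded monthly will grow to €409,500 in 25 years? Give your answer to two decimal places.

Periodic rate i = 0.114/12 = 0.0095; n = 25 × 12 = 300 periods.
PV = FV·(1+i)^(−n) = 409,500 × 0.058628 = 24,008.0520

€24,008.05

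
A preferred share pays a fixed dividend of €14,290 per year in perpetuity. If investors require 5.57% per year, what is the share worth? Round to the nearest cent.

PV = PMT / i = 14290 / 0.0557 = 256,552.9623

€256,552.96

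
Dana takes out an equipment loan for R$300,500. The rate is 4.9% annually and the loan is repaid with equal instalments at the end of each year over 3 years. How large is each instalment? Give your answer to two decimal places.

PMT = 300500 / ( [1 − (1+0.049)^(−3)] / 0.049 ) = 300500 / 2.728359 = 110,139.4694

R$110,139.47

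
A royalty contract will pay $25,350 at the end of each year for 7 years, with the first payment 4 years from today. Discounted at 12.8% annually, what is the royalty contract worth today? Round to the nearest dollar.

PV at t=3 (ordinary 7-year annuity): 25350 × a(7|0.128) = 25350 × 4.450278 = 112,814.5576
Discount back 3 years: 112,814.5576 × (1+0.128)^(−3) = 112,814.5576 × 0.696743 = 78,602.7691

$78,603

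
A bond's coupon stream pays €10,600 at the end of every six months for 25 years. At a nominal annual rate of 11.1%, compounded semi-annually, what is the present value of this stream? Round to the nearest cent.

Periodic rate i = 0.111/2 = 0.0555; n = 25 × 2 = 50 periods.
Annuity factor a(50|0.0555) = 16.807991; PV = 10600 × 16.807991 = 178,164.7026

€178,164.70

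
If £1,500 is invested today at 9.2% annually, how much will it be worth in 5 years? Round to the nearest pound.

£2,329

FV = 1,500 × (1 + 0.092)^5 = 2,329.1875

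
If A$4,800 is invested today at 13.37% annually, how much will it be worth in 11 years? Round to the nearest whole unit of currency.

4,800 × (1+0.1337)^11 = 4,800 × 3.976304 = 19,086.2606

A$19,086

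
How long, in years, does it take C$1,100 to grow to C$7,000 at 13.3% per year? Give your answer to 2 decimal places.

14.82 years

(1+i)^n = 7000/1100 = 6.36364, so n = ln 6.36364 / ln 1.133 = 14.8203 years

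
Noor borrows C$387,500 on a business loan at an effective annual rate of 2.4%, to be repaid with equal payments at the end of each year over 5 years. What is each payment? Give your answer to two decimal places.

C$83,168.20

Annuity-PV factor = 4.659233; PMT = 387500 / 4.659233 = 83,168.2040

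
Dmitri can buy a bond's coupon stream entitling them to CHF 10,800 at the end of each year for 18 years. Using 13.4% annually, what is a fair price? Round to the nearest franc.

CHF 72,216

Annuity factor a(18|0.134) = 6.686689; PV = 10800 × 6.686689 = 72,216.2439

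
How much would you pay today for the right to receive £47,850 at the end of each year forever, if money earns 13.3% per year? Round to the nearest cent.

£359,774.44

PV = PMT / i = 47850 / 0.133 = 359,774.4361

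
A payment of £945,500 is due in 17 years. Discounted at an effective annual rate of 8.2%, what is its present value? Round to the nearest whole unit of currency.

£247,627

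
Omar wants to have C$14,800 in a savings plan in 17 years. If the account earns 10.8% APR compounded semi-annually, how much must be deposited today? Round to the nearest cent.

i = 0.108/2 = 0.054 per half-year; n = 17·2 = 34.
PV = 14,800 / (1 + 0.054)^34 = 14,800 / 5.978342 = 2,475.6027

C$2,475.60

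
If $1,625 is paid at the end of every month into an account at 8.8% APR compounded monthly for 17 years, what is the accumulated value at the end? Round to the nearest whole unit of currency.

$762,162

With 12 periods per year: i = 0.00733333, n = 204.
Accumulation factor s(204|0.00733333) = 469.022473; FV = 1625 × 469.022473 = 762,161.5184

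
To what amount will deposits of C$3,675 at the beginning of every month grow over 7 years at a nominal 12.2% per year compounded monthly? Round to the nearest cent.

C$488,906.12

i = 0.122/12 = 0.0101667 per month; n = 7·12 = 84.
Accumulation factor s(84|0.0101667) × (1+i) = 133.035679; FV = 3675 × 133.035679 = 488,906.1191
Payments are at the start of each period, so multiply by (1+i).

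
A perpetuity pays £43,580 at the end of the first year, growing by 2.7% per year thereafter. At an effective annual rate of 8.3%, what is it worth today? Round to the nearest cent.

£778,214.29

PV = D₁/(r − g) = 43580/(0.083 − 0.027) = 778,214.2857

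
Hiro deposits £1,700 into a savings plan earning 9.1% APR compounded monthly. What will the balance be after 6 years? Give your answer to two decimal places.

i = 0.091/12 = 0.00758333 per month; n = 6·12 = 72.
FV = PV·(1+i)^n = 1,700 × 1.722782 = 2,928.7286

£2,928.73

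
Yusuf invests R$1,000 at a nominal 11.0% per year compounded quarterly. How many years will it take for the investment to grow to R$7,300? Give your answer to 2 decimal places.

Periodic rate i = 0.11/4 = 0.0275.
n = ln(7300/1000) / ln(1+0.0275) = ln(7.30000) / 0.027129 = 73.2758 quarters
= 73.2758/4 years

18.32 years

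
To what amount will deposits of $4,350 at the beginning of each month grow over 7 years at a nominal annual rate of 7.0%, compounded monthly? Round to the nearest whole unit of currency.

$472,536

i = 0.07/12 = 0.00583333 per month; n = 7·12 = 84.
FV = PMT · [(1+i)^n − 1] / i × (1+i) = 4350 · 108.628975 = 472,536.0402
(Beginning-of-period payments → annuity-due factor ×(1+i).)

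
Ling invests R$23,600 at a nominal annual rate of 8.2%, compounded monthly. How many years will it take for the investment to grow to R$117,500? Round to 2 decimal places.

19.64 years

Periodic rate i = 0.082/12 = 0.00683333.
(1+i)^n = 117500/23600 = 4.97881, so n = ln 4.97881 / ln 1.00683 = 235.7078 months
= 235.7078/12 years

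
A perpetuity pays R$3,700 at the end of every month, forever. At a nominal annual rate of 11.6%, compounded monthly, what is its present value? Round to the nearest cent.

R$382,758.62

Periodic rate i = 0.116/12 = 0.00966667.
PV = C/r = 3700/0.00966667 = 382,758.6207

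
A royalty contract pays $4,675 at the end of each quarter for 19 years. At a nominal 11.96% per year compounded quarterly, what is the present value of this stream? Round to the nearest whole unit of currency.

Periodic rate i = 0.1196/4 = 0.0299; n = 19 × 4 = 76 periods.
PV = 4675 × [1 − (1+0.0299)^(−76)] / 0.0299 = 4675 × 29.881089 = 139,694.0927

$139,694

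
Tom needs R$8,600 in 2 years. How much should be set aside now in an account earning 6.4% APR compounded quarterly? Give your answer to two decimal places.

R$7,574.41

Periodic rate i = 0.064/4 = 0.016; n = 2 × 4 = 8 periods.
PV = 8,600 / (1 + 0.016)^8 = 8,600 / 1.135402 = 7,574.4096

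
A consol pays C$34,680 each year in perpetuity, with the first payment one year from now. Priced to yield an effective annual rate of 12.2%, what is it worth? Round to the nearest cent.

C$284,262.30

PV = C/r = 34680/0.122 = 284,262.2951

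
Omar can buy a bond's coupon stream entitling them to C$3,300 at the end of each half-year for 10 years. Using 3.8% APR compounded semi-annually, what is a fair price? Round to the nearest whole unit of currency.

i = 0.038/2 = 0.019 per half-year; n = 10·2 = 20.
PV = 3300 × [1 − (1+0.019)^(−20)] / 0.019 = 3300 × 16.510333 = 54,484.0998

C$54,484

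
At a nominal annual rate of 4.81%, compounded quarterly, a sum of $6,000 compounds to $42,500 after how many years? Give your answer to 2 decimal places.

40.95 years

Periodic rate i = 0.0481/4 = 0.012025.
n = ln(42500/6000) / ln(1+0.012025) = ln(7.08333) / 0.011953 = 163.7831 quarters
= 163.7831/4 years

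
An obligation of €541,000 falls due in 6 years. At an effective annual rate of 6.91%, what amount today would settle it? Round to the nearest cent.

€362,315.81

PV = FV·(1+i)^(−n) = 541,000 × 0.669715 = 362,315.8121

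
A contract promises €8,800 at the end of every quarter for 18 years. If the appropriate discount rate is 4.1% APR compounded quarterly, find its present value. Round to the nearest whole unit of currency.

i = 0.041/4 = 0.01025 per quarter; n = 18·4 = 72.
PV = PMT · [1 − (1+i)^(−n)] / i = 8800 · 50.744547 = 446,552.0156

€446,552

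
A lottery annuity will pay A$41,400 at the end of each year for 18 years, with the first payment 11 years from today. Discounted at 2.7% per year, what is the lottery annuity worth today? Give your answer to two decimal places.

Value one period before first payment (t=10): 41400 × [1 − (1+0.027)^(−18)] / 0.027 = 41400 × 14.108927 = 584,109.5914
PV₀ = 584,109.5914 / (1+0.027)^10 = 584,109.5914 / 1.305282 = 447,496.7667

A$447,496.77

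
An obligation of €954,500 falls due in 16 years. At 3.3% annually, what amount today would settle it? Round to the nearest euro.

€567,768

PV = 954,500 / (1 + 0.033)^16 = 954,500 / 1.681145 = 567,767.8390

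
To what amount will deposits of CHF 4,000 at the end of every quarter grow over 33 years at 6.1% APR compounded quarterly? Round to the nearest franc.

Periodic rate i = 0.061/4 = 0.01525; n = 33 × 4 = 132 periods.
Accumulation factor s(132|0.01525) = 417.892203; FV = 4000 × 417.892203 = 1,671,568.8121

CHF 1,671,569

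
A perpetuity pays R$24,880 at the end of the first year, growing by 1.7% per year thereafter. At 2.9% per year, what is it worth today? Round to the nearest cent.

PV = PMT / (i − g) = 24880 / (0.029 − 0.017) = 24880 / 0.012000 = 2,073,333.3333

R$2,073,333.33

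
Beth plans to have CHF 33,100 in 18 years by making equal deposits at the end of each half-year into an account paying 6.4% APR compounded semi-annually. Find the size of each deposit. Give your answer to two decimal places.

CHF 502.49

With 2 periods per year: i = 0.032, n = 36.
FV-annuity factor = 65.872337; PMT = 33100 / 65.872337 = 502.4871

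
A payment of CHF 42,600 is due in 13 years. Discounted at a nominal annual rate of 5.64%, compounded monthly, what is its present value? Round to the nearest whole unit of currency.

CHF 20,499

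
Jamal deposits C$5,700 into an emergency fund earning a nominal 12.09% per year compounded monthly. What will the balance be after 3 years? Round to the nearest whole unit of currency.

Periodic rate i = 0.1209/12 = 0.010075; n = 3 × 12 = 36 periods.
FV = 5,700 × (1 + 0.010075)^36 = 8,177.2119

C$8,177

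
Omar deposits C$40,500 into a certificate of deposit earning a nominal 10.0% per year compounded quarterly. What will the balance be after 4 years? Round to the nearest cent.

C$60,122.48

With 4 periods per year: i = 0.025, n = 16.
FV = PV·(1+i)^n = 40,500 × 1.484506 = 60,122.4776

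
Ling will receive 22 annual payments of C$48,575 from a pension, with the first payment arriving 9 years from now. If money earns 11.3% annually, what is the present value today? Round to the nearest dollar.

PV at t=8 (ordinary 22-year annuity): 48575 × a(22|0.113) = 48575 × 8.010044 = 389,087.8643
Discount back 8 years: 389,087.8643 × (1+0.113)^(−8) = 389,087.8643 × 0.424657 = 165,229.0366

C$165,229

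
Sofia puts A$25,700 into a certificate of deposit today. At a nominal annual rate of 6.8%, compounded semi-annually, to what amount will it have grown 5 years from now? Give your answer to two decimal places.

Periodic rate i = 0.068/2 = 0.034; n = 5 × 2 = 10 periods.
25,700 × (1+0.034)^10 = 25,700 × 1.397029 = 35,903.6425

A$35,903.64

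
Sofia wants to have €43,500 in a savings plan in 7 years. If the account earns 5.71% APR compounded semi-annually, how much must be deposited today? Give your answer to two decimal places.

€29,331.45

With 2 periods per year: i = 0.02855, n = 14.
PV = 43,500 / (1 + 0.02855)^14 = 43,500 / 1.483050 = 29,331.4503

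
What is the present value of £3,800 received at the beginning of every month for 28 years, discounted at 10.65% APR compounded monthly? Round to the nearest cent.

£409,781.97

With 12 periods per year: i = 0.008875, n = 336.
PV = 3800 × [1 − (1+0.008875)^(−336)] / 0.008875 × (1+i) = 3800 × 107.837359 = 409,781.9658
(annuity-due: payments at period start, so ×(1+i).)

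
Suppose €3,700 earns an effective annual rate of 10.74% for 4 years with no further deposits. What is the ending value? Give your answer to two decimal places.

€5,564.42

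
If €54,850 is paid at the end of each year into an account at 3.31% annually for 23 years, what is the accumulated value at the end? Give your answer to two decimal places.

FV = PMT · [(1+i)^n − 1] / i = 54850 · 33.680496 = 1,847,375.2011

€1,847,375.20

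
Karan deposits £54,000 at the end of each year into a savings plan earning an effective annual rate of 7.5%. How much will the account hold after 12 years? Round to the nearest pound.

Accumulation factor s(12|0.075) = 18.423728; FV = 54000 × 18.423728 = 994,881.3113

£994,881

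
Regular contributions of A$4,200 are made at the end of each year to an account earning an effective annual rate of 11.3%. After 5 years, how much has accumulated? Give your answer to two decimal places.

A$26,313.28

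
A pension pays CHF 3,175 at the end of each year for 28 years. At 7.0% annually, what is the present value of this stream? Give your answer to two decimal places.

PV = PMT · [1 − (1+i)^(−n)] / i = 3175 · 12.137111 = 38,535.3282

CHF 38,535.33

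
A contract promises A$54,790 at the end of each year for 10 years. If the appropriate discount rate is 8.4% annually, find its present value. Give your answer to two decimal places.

A$361,103.59

PV = 54790 × [1 − (1+0.084)^(−10)] / 0.084 = 54790 × 6.590684 = 361,103.5931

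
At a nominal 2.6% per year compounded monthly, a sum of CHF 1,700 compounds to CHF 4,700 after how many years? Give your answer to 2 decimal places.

Periodic rate i = 0.026/12 = 0.00216667.
n = ln(4700/1700) / ln(1+0.00216667) = ln(2.76471) / 0.002164 = 469.8626 months
= 469.8626/12 years

39.16 years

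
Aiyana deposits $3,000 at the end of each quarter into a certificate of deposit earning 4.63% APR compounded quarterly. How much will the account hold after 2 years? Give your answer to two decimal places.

Periodic rate i = 0.0463/4 = 0.011575; n = 2 × 4 = 8 periods.
FV = PMT · [(1+i)^n − 1] / i = 3000 · 8.331712 = 24,995.1375

$24,995.14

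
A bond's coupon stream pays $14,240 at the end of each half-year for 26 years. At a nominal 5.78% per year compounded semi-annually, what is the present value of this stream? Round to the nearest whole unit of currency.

With 2 periods per year: i = 0.0289, n = 52.
Annuity factor a(52|0.0289) = 26.737099; PV = 14240 × 26.737099 = 380,736.2903

$380,736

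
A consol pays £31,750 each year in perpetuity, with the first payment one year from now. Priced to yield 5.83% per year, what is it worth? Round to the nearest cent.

PV = C/r = 31750/0.0583 = 544,596.9125

£544,596.91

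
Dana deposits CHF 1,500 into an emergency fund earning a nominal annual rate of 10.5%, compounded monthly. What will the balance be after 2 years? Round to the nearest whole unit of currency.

With 12 periods per year: i = 0.00875, n = 24.
FV = 1,500 × (1 + 0.00875)^24 = 1,848.8276

CHF 1,849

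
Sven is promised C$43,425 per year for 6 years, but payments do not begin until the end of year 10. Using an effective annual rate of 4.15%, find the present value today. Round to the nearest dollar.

PV at t=9 (ordinary 6-year annuity): 43425 × a(6|0.0415) = 43425 × 5.216635 = 226,532.3637
Discount back 9 years: 226,532.3637 × (1+0.0415)^(−9) = 226,532.3637 × 0.693532 = 157,107.4530

C$157,107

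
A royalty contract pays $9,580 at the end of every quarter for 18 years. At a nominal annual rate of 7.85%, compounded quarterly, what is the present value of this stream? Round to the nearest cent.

i = 0.0785/4 = 0.019625 per quarter; n = 18·4 = 72.
PV = 9580 × [1 − (1+0.019625)^(−72)] / 0.019625 = 9580 × 38.381337 = 367,693.2096

$367,693.21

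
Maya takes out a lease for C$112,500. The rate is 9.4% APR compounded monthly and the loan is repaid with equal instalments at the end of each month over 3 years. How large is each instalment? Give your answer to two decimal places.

With 12 periods per year: i = 0.00783333, n = 36.
Annuity-PV factor = 31.263458; PMT = 112500 / 31.263458 = 3,598.4503

C$3,598.45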